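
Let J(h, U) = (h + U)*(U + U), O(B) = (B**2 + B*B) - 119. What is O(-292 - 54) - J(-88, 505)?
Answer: -181857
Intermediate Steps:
O(B) = -119 + 2*B**2 (O(B) = (B**2 + B**2) - 119 = 2*B**2 - 119 = -119 + 2*B**2)
J(h, U) = 2*U*(U + h) (J(h, U) = (U + h)*(2*U) = 2*U*(U + h))
O(-292 - 54) - J(-88, 505) = (-119 + 2*(-292 - 54)**2) - 2*505*(505 - 88) = (-119 + 2*(-346)**2) - 2*505*417 = (-119 + 2*119716) - 1*421170 = (-119 + 239432) - 421170 = 239313 - 421170 = -181857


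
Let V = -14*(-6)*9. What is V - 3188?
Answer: -2432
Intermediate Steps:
V = 756 (V = 84*9 = 756)
V - 3188 = 756 - 3188 = -2432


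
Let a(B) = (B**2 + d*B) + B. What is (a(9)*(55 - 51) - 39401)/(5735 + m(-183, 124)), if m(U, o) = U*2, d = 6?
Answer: -38825/5369 ≈ -7.2313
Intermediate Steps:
m(U, o) = 2*U
a(B) = B**2 + 7*B (a(B) = (B**2 + 6*B) + B = B**2 + 7*B)
(a(9)*(55 - 51) - 39401)/(5735 + m(-183, 124)) = ((9*(7 + 9))*(55 - 51) - 39401)/(5735 + 2*(-183)) = ((9*16)*4 - 39401)/(5735 - 366) = (144*4 - 39401)/5369 = (576 - 39401)*(1/5369) = -38825*1/5369 = -38825/5369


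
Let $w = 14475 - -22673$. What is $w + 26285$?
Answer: $63433$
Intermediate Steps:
$w = 37148$ ($w = 14475 + 22673 = 37148$)
$w + 26285 = 37148 + 26285 = 63433$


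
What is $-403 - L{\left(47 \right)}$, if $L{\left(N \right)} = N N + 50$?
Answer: $-2662$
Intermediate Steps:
$L{\left(N \right)} = 50 + N^{2}$ ($L{\left(N \right)} = N^{2} + 50 = 50 + N^{2}$)
$-403 - L{\left(47 \right)} = -403 - \left(50 + 47^{2}\right) = -403 - \left(50 + 2209\right) = -403 - 2259 = -2662$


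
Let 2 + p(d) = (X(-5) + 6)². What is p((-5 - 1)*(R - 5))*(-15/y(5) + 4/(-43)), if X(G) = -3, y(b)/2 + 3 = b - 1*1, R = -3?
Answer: -4571/86 ≈ -53.151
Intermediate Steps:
y(b) = -8 + 2*b (y(b) = -6 + 2*(b - 1*1) = -6 + 2*(b - 1) = -6 + 2*(-1 + b) = -6 + (-2 + 2*b) = -8 + 2*b)
p(d) = 7 (p(d) = -2 + (-3 + 6)² = -2 + 3² = -2 + 9 = 7)
p((-5 - 1)*(R - 5))*(-15/y(5) + 4/(-43)) = 7*(-15/(-8 + 2*5) + 4/(-43)) = 7*(-15/(-8 + 10) + 4*(-1/43)) = 7*(-15/2 - 4/43) = 7*(-653/86) = -4571/86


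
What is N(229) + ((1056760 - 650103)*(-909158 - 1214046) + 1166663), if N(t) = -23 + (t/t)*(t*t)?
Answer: -863414549947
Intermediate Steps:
N(t) = -23 + t**2 (N(t) = -23 + 1*t**2 = -23 + t**2)
N(229) + ((1056760 - 650103)*(-909158 - 1214046) + 1166663) = (-23 + 229**2) + ((1056760 - 650103)*(-909158 - 1214046) + 1166663) = (-23 + 52441) + (406657*(-2123204) + 1166663) = 52418 + (-863415769028 + 1166663) = 52418 - 863414602365 = -863414549947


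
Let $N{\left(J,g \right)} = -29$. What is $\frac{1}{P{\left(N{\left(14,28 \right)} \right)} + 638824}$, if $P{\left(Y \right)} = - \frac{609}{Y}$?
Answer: $\frac{1}{638845} \approx 1.5653 \cdot 10^{-6}$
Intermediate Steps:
$\frac{1}{P{\left(N{\left(14,28 \right)} \right)} + 638824} = \frac{1}{- \frac{609}{-29} + 638824} = \frac{1}{\left(-609\right) \left(- \frac{1}{29}\right) + 638824} = \frac{1}{21 + 638824} = \frac{1}{638845}$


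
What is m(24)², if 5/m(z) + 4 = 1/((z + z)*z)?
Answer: 33177600/21224449 ≈ 1.5632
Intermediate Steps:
m(z) = 5/(-4 + 1/(2*z²)) (m(z) = 5/(-4 + 1/((z + z)*z)) = 5/(-4 + 1/(((2*z))*z)) = 5/(-4 + (1/(2*z))/z) = 5/(-4 + 1/(2*z²)))
m(24)² = (-10*24²/(-1 + 8*24²))² = (-10*576/(-1 + 8*576))² = (-10*576/(-1 + 4608))² = (-10*576/4607)² = (-10*576*1/4607)² = (-5760/4607)² = 33177600/21224449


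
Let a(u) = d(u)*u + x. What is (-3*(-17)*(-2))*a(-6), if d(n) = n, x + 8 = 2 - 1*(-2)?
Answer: -3264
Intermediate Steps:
x = -4 (x = -8 + (2 - 1*(-2)) = -8 + (2 + 2) = -8 + 4 = -4)
a(u) = -4 + u² (a(u) = u*u - 4 = u² - 4 = -4 + u²)
(-3*(-17)*(-2))*a(-6) = (-3*(-17)*(-2))*(-4 + (-6)²) = (51*(-2))*(-4 + 36) = -102*32 = -3264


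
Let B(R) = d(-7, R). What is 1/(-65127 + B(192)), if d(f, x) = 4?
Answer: -1/65123 ≈ -1.5356e-5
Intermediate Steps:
B(R) = 4
1/(-65127 + B(192)) = 1/(-65127 + 4) = 1/(-65123) = -1/65123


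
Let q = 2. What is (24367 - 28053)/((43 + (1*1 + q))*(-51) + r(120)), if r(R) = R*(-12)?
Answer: 1843/1893 ≈ 0.97359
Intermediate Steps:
r(R) = -12*R
(24367 - 28053)/((43 + (1*1 + q))*(-51) + r(120)) = (24367 - 28053)/((43 + (1*1 + 2))*(-51) - 12*120) = -3686/((43 + (1 + 2))*(-51) - 1440) = -3686/((43 + 3)*(-51) - 1440) = -3686/(46*(-51) - 1440) = -3686/(-2346 - 1440) = -3686/(-3786) = -3686*(-1/3786) = 1843/1893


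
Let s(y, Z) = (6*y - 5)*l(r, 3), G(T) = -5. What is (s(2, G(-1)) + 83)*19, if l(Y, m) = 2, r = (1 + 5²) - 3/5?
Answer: 1843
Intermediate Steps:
r = 127/5 (r = (1 + 25) - 3*⅕ = 26 - ⅗ = 127/5 ≈ 25.400)
s(y, Z) = -10 + 12*y (s(y, Z) = (6*y - 5)*2 = (-5 + 6*y)*2 = -10 + 12*y)
(s(2, G(-1)) + 83)*19 = ((-10 + 12*2) + 83)*19 = ((-10 + 24) + 83)*19 = (14 + 83)*19 = 97*19 = 1843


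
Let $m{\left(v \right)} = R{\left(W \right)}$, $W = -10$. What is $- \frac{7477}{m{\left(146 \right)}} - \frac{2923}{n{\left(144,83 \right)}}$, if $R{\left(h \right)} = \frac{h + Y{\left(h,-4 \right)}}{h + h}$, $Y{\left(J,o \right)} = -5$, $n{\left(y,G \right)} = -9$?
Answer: $- \frac{86801}{9} \approx -9644.6$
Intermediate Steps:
$R{\left(h \right)} = \frac{-5 + h}{2 h}$ ($R{\left(h \right)} = \frac{h - 5}{h + h} = \frac{-5 + h}{2 h}$)
$m{\left(v \right)} = \frac{3}{4}$ ($m{\left(v \right)} = \frac{-5 - 10}{2 \left(-10\right)} = \frac{1}{2} \left(- \frac{1}{10}\right) \left(-15\right) = \frac{3}{4}$)
$- \frac{7477}{m{\left(146 \right)}} - \frac{2923}{n{\left(144,83 \right)}} = - \frac{7477}{\frac{3}{4}} - \frac{2923}{-9} = \left(-7477\right) \frac{4}{3} - - \frac{2923}{9} = - \frac{29908}{3} + \frac{2923}{9} = - \frac{86801}{9}$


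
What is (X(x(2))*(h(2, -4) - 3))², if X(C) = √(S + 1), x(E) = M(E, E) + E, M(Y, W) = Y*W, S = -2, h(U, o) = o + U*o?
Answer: -225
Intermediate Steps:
M(Y, W) = W*Y
x(E) = E + E² (x(E) = E*E + E = E² + E = E + E²)
X(C) = I (X(C) = √(-2 + 1) = √(-1) = I)
(X(x(2))*(h(2, -4) - 3))² = (I*(-4*(1 + 2) - 3))² = (I*(-4*3 - 3))² = (I*(-12 - 3))² = (I*(-15))² = (-15*I)² = -225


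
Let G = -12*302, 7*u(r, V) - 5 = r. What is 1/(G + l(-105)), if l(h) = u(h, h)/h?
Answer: -147/532708 ≈ -0.00027595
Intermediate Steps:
u(r, V) = 5/7 + r/7
G = -3624
l(h) = (5/7 + h/7)/h
1/(G + l(-105)) = 1/(-3624 + (⅐)*(5 - 105)/(-105)) = 1/(-3624 + (⅐)*(-1/105)*(-100)) = 1/(-3624 + 20/147) = 1/(-532708/147) = -147/532708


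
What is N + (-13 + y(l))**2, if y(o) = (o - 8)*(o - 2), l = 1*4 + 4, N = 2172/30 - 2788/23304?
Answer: 7028497/29130 ≈ 241.28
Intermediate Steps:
N = 2105527/29130 (N = 2172*(1/30) - 2788*1/23304 = 362/5 - 697/5826 = 2105527/29130 ≈ 72.280)
l = 8 (l = 4 + 4 = 8)
y(o) = (-8 + o)*(-2 + o)
N + (-13 + y(l))**2 = 2105527/29130 + (-13 + (16 + 8**2 - 10*8))**2 = 2105527/29130 + (-13 + (16 + 64 - 80))**2 = 2105527/29130 + (-13 + 0)**2 = 2105527/29130 + (-13)**2 = 2105527/29130 + 169 = 7028497/29130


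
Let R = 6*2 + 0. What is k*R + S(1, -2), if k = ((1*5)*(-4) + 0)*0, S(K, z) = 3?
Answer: 3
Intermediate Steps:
R = 12 (R = 12 + 0 = 12)
k = 0 (k = (5*(-4) + 0)*0 = (-20 + 0)*0 = -20*0 = 0)
k*R + S(1, -2) = 0*12 + 3 = 0 + 3 = 3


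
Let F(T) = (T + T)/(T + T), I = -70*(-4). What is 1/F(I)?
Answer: 1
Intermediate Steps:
I = 280
F(T) = 1 (F(T) = (2*T)/((2*T)) = (2*T)*(1/(2*T)) = 1)
1/F(I) = 1/1 = 1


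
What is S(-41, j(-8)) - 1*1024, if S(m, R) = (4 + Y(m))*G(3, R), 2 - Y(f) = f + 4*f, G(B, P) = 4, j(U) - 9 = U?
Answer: -180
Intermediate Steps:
j(U) = 9 + U
Y(f) = 2 - 5*f (Y(f) = 2 - (f + 4*f) = 2 - 5*f)
S(m, R) = 24 - 20*m (S(m, R) = (4 + (2 - 5*m))*4 = (6 - 5*m)*4 = 24 - 20*m)
S(-41, j(-8)) - 1*1024 = (24 - 20*(-41)) - 1*1024 = (24 + 820) - 1024 = 844 - 1024 = -180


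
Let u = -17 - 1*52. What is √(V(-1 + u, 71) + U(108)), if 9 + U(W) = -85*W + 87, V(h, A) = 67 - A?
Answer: I*√9106 ≈ 95.425*I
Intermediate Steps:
u = -69 (u = -17 - 52 = -69)
U(W) = 78 - 85*W (U(W) = -9 + (-85*W + 87) = -9 + (87 - 85*W) = 78 - 85*W)
√(V(-1 + u, 71) + U(108)) = √((67 - 1*71) + (78 - 85*108)) = √((67 - 71) + (78 - 9180)) = √(-4 - 9102) = √(-9106) = I*√9106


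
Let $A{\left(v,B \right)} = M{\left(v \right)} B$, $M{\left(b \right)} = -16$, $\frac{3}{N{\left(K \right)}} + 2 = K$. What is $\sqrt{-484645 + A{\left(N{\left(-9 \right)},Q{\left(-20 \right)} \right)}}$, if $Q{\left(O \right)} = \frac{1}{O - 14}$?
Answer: $\frac{i \sqrt{140062269}}{17} \approx 696.16 i$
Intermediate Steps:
$N{\left(K \right)} = \frac{3}{-2 + K}$
$Q{\left(O \right)} = \frac{1}{-14 + O}$
$A{\left(v,B \right)} = - 16 B$
$\sqrt{-484645 + A{\left(N{\left(-9 \right)},Q{\left(-20 \right)} \right)}} = \sqrt{-484645 - \frac{16}{-14 - 20}} = \sqrt{-484645 - \frac{16}{-34}} = \sqrt{-484645 - - \frac{8}{17}} = \sqrt{-484645 + \frac{8}{17}} = \sqrt{- \frac{8238957}{17}} = \frac{i \sqrt{140062269}}{17}$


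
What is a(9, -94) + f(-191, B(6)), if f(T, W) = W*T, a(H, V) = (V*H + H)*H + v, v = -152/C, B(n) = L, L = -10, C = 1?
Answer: -5775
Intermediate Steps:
B(n) = -10
v = -152 (v = -152/1 = -152*1 = -152)
a(H, V) = -152 + H*(H + H*V) (a(H, V) = (V*H + H)*H - 152 = (H*V + H)*H - 152 = (H + H*V)*H - 152 = H*(H + H*V) - 152 = -152 + H*(H + H*V))
f(T, W) = T*W
a(9, -94) + f(-191, B(6)) = (-152 + 9² - 94*9²) - 191*(-10) = (-152 + 81 - 94*81) + 1910 = (-152 + 81 - 7614) + 1910 = -7685 + 1910 = -5775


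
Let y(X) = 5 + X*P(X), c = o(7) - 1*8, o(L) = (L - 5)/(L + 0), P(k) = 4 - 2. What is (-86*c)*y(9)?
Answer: 106812/7 ≈ 15259.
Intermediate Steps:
P(k) = 2
o(L) = (-5 + L)/L
c = -54/7 (c = (-5 + 7)/7 - 1*8 = (⅐)*2 - 8 = 2/7 - 8 = -54/7 ≈ -7.7143)
y(X) = 5 + 2*X (y(X) = 5 + X*2 = 5 + 2*X)
(-86*c)*y(9) = (-86*(-54/7))*(5 + 2*9) = 4644*(5 + 18)/7 = (4644/7)*23 = 106812/7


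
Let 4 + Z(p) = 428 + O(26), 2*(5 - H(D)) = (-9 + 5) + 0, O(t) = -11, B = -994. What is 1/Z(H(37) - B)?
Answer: 1/413 ≈ 0.0024213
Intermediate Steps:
H(D) = 7 (H(D) = 5 - ((-9 + 5) + 0)/2 = 5 - (-4 + 0)/2 = 5 - 1/2*(-4) = 5 + 2 = 7)
Z(p) = 413 (Z(p) = -4 + (428 - 11) = -4 + 417 = 413)
1/Z(H(37) - B) = 1/413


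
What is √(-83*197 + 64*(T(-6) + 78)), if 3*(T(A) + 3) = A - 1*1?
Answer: I*√105303/3 ≈ 108.17*I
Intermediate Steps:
T(A) = -10/3 + A/3 (T(A) = -3 + (A - 1*1)/3 = -3 + (A - 1)/3 = -3 + (-1 + A)/3 = -3 + (-⅓ + A/3) = -10/3 + A/3)
√(-83*197 + 64*(T(-6) + 78)) = √(-83*197 + 64*((-10/3 + (⅓)*(-6)) + 78)) = √(-16351 + 64*((-10/3 - 2) + 78)) = √(-16351 + 64*(-16/3 + 78)) = √(-16351 + 64*(218/3)) = √(-16351 + 13952/3) = √(-35101/3) = I*√105303/3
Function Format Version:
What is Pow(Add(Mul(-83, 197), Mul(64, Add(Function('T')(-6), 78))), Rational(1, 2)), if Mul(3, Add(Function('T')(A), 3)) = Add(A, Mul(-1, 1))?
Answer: Mul(Rational(1, 3), I, Pow(105303, Rational(1, 2))) ≈ Mul(108.17, I)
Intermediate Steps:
Function('T')(A) = Add(Rational(-10, 3), Mul(Rational(1, 3), A)) (Function('T')(A) = Add(-3, Mul(Rational(1, 3), Add(A, Mul(-1, 1)))) = Add(-3, Mul(Rational(1, 3), Add(A, -1))) = Add(-3, Mul(Rational(1, 3), Add(-1, A))) = Add(-3, Add(Rational(-1, 3), Mul(Rational(1, 3), A))) = Add(Rational(-10, 3), Mul(Rational(1, 3), A)))
Pow(Add(Mul(-83, 197), Mul(64, Add(Function('T')(-6), 78))), Rational(1, 2)) = Pow(Add(Mul(-83, 197), Mul(64, Add(Add(Rational(-10, 3), Mul(Rational(1, 3), -6)), 78))), Rational(1, 2)) = Pow(Add(-16351, Mul(64, Add(Add(Rational(-10, 3), -2), 78))), Rational(1, 2)) = Pow(Add(-16351, Mul(64, Add(Rational(-16, 3), 78))), Rational(1, 2)) = Pow(Add(-16351, Mul(64, Rational(218, 3))), Rational(1, 2)) = Pow(Add(-16351, Rational(13952, 3)), Rational(1, 2)) = Pow(Rational(-35101, 3), Rational(1, 2)) = Mul(Rational(1, 3), I, Pow(105303, Rational(1, 2)))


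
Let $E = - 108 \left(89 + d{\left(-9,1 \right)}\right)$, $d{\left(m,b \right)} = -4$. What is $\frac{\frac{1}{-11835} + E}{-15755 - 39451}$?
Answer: $\frac{108645301}{653363010} \approx 0.16629$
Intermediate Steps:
$E = -9180$ ($E = - 108 \left(89 - 4\right) = \left(-108\right) 85 = -9180$)
$\frac{\frac{1}{-11835} + E}{-15755 - 39451} = \frac{\frac{1}{-11835} - 9180}{-15755 - 39451} = \frac{- \frac{1}{11835} - 9180}{-55206} = \left(- \frac{108645301}{11835}\right) \left(- \frac{1}{55206}\right) = \frac{108645301}{653363010}$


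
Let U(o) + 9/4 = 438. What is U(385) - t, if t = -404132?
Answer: 1618271/4 ≈ 4.0457e+5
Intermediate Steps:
U(o) = 1743/4 (U(o) = -9/4 + 438 = 1743/4)
U(385) - t = 1743/4 - 1*(-404132) = 1743/4 + 404132 = 1618271/4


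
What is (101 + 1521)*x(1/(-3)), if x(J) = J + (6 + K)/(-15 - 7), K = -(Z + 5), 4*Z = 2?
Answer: -38117/66 ≈ -577.53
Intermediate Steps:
Z = ½ (Z = (¼)*2 = ½ ≈ 0.50000)
K = -11/2 (K = -(½ + 5) = -1*11/2 = -11/2 ≈ -5.5000)
x(J) = -1/44 + J (x(J) = J + (6 - 11/2)/(-15 - 7) = J + (½)/(-22) = J + (½)*(-1/22) = J - 1/44 = -1/44 + J)
(101 + 1521)*x(1/(-3)) = (101 + 1521)*(-1/44 + 1/(-3)) = 1622*(-1/44 - ⅓) = 1622*(-47/132) = -38117/66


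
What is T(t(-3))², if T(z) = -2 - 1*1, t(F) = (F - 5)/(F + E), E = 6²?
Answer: 9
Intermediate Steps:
E = 36
t(F) = (-5 + F)/(36 + F) (t(F) = (F - 5)/(F + 36) = (-5 + F)/(36 + F))
T(z) = -3 (T(z) = -2 - 1 = -3)
T(t(-3))² = (-3)² = 9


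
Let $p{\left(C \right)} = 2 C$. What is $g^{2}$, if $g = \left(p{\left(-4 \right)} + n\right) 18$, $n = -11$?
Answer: $116964$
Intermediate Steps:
$g = -342$ ($g = \left(2 \left(-4\right) - 11\right) 18 = \left(-8 - 11\right) 18 = \left(-19\right) 18 = -342$)
$g^{2} = \left(-342\right)^{2} = 116964$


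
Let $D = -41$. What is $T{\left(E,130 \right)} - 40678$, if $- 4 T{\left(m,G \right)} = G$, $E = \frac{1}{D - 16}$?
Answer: $- \frac{81421}{2} \approx -40711.0$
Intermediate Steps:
$E = - \frac{1}{57}$ ($E = \frac{1}{-41 - 16} = \frac{1}{-57} = - \frac{1}{57} \approx -0.017544$)
$T{\left(m,G \right)} = - \frac{G}{4}$
$T{\left(E,130 \right)} - 40678 = \left(- \frac{1}{4}\right) 130 - 40678 = - \frac{65}{2} - 40678 = - \frac{81421}{2}$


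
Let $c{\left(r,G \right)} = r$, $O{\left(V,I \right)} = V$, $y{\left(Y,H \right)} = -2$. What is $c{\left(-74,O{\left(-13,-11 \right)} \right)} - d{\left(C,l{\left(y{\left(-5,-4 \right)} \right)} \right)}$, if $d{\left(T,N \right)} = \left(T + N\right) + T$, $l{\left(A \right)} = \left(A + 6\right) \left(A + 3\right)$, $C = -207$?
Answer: $336$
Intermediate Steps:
$l{\left(A \right)} = \left(3 + A\right) \left(6 + A\right)$ ($l{\left(A \right)} = \left(6 + A\right) \left(3 + A\right) = \left(3 + A\right) \left(6 + A\right)$)
$d{\left(T,N \right)} = N + 2 T$ ($d{\left(T,N \right)} = \left(N + T\right) + T = N + 2 T$)
$c{\left(-74,O{\left(-13,-11 \right)} \right)} - d{\left(C,l{\left(y{\left(-5,-4 \right)} \right)} \right)} = -74 - \left(\left(18 + \left(-2\right)^{2} + 9 \left(-2\right)\right) + 2 \left(-207\right)\right) = -74 - \left(\left(18 + 4 - 18\right) - 414\right) = -74 - \left(4 - 414\right) = -74 - -410 = -74 + 410 = 336$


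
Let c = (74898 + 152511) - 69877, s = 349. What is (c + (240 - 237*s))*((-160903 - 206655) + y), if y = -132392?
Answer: -37525747050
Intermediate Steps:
c = 157532 (c = 227409 - 69877 = 157532)
(c + (240 - 237*s))*((-160903 - 206655) + y) = (157532 + (240 - 237*349))*((-160903 - 206655) - 132392) = (157532 + (240 - 82713))*(-367558 - 132392) = (157532 - 82473)*(-499950) = 75059*(-499950) = -37525747050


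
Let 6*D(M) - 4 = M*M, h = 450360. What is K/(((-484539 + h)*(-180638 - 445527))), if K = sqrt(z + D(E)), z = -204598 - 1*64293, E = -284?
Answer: I*sqrt(2299029)/64205080605 ≈ 2.3616e-8*I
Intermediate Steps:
D(M) = 2/3 + M**2/6 (D(M) = 2/3 + (M*M)/6 = 2/3 + M**2/6)
z = -268891 (z = -204598 - 64293 = -268891)
K = I*sqrt(2299029)/3 (K = sqrt(-268891 + (2/3 + (1/6)*(-284)**2)) = sqrt(-268891 + (2/3 + (1/6)*80656)) = sqrt(-268891 + (2/3 + 40328/3)) = sqrt(-268891 + 40330/3) = sqrt(-766343/3) = I*sqrt(2299029)/3 ≈ 505.42*I)
K/(((-484539 + h)*(-180638 - 445527))) = (I*sqrt(2299029)/3)/(((-484539 + 450360)*(-180638 - 445527))) = (I*sqrt(2299029)/3)/((-34179*(-626165))) = (I*sqrt(2299029)/3)/21401693535 = (I*sqrt(2299029)/3)*(1/21401693535) = I*sqrt(2299029)/64205080605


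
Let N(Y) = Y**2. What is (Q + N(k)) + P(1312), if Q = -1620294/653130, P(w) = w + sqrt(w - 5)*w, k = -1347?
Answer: 197650039406/108855 + 1312*sqrt(1307) ≈ 1.8632e+6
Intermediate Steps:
P(w) = w + w*sqrt(-5 + w) (P(w) = w + sqrt(-5 + w)*w = w + w*sqrt(-5 + w))
Q = -270049/108855 (Q = -1620294*1/653130 = -270049/108855 ≈ -2.4808)
(Q + N(k)) + P(1312) = (-270049/108855 + (-1347)**2) + 1312*(1 + sqrt(-5 + 1312)) = (-270049/108855 + 1814409) + 1312*(1 + sqrt(1307)) = 197507221646/108855 + (1312 + 1312*sqrt(1307)) = 197650039406/108855 + 1312*sqrt(1307)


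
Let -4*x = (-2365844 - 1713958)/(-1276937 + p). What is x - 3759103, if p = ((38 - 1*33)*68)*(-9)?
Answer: -9623283165283/2559994 ≈ -3.7591e+6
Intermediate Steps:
p = -3060 (p = ((38 - 33)*68)*(-9) = (5*68)*(-9) = 340*(-9) = -3060)
x = -2039901/2559994 (x = -(-2365844 - 1713958)/(4*(-1276937 - 3060)) = -(-2039901)/(2*(-1279997)) = -(-2039901)*(-1)/(2*1279997) = -¼*4079802/1279997 = -2039901/2559994 ≈ -0.79684)
x - 3759103 = -2039901/2559994 - 3759103 = -9623283165283/2559994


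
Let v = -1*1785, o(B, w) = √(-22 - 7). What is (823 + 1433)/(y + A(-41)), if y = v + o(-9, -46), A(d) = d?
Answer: -1373152/1111435 - 752*I*√29/1111435 ≈ -1.2355 - 0.0036436*I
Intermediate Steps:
o(B, w) = I*√29 (o(B, w) = √(-29) = I*√29)
v = -1785
y = -1785 + I*√29 ≈ -1785.0 + 5.3852*I
(823 + 1433)/(y + A(-41)) = (823 + 1433)/((-1785 + I*√29) - 41) = 2256/(-1826 + I*√29)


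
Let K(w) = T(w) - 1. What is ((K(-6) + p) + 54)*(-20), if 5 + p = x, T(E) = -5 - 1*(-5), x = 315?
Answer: -7260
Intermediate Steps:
T(E) = 0 (T(E) = -5 + 5 = 0)
p = 310 (p = -5 + 315 = 310)
K(w) = -1 (K(w) = 0 - 1 = -1)
((K(-6) + p) + 54)*(-20) = ((-1 + 310) + 54)*(-20) = (309 + 54)*(-20) = 363*(-20) = -7260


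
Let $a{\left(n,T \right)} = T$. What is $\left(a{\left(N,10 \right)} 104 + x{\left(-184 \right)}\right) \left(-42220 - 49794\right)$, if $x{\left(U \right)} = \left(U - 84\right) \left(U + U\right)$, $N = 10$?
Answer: $-9170483296$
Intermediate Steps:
$x{\left(U \right)} = 2 U \left(-84 + U\right)$ ($x{\left(U \right)} = \left(-84 + U\right) 2 U = 2 U \left(-84 + U\right)$)
$\left(a{\left(N,10 \right)} 104 + x{\left(-184 \right)}\right) \left(-42220 - 49794\right) = \left(10 \cdot 104 + 2 \left(-184\right) \left(-84 - 184\right)\right) \left(-42220 - 49794\right) = \left(1040 + 2 \left(-184\right) \left(-268\right)\right) \left(-92014\right) = \left(1040 + 98624\right) \left(-92014\right) = 99664 \left(-92014\right) = -9170483296$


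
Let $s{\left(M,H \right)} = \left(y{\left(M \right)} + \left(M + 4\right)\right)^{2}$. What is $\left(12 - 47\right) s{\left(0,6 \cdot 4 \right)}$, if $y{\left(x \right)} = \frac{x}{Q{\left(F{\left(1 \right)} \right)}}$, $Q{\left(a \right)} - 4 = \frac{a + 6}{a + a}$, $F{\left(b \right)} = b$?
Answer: $-560$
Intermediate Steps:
$Q{\left(a \right)} = 4 + \frac{6 + a}{2 a}$ ($Q{\left(a \right)} = 4 + \frac{a + 6}{a + a} = 4 + \frac{6 + a}{2 a}$)
$y{\left(x \right)} = \frac{2 x}{15}$ ($y{\left(x \right)} = \frac{x}{\frac{9}{2} + \frac{3}{1}} = \frac{x}{\frac{9}{2} + 3 \cdot 1} = \frac{x}{\frac{9}{2} + 3} = \frac{x}{\frac{15}{2}} = x \frac{2}{15} = \frac{2 x}{15}$)
$s{\left(M,H \right)} = \left(4 + \frac{17 M}{15}\right)^{2}$ ($s{\left(M,H \right)} = \left(\frac{2 M}{15} + \left(M + 4\right)\right)^{2} = \left(\frac{2 M}{15} + \left(4 + M\right)\right)^{2} = \left(4 + \frac{17 M}{15}\right)^{2}$)
$\left(12 - 47\right) s{\left(0,6 \cdot 4 \right)} = \left(12 - 47\right) \frac{\left(60 + 17 \cdot 0\right)^{2}}{225} = - 35 \frac{\left(60 + 0\right)^{2}}{225} = - 35 \frac{60^{2}}{225} = - 35 \cdot \frac{1}{225} \cdot 3600 = \left(-35\right) 16 = -560$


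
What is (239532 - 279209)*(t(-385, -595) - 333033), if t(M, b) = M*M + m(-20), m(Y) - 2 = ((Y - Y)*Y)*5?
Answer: 7332547662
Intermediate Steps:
m(Y) = 2 (m(Y) = 2 + ((Y - Y)*Y)*5 = 2 + (0*Y)*5 = 2 + 0*5 = 2 + 0 = 2)
t(M, b) = 2 + M**2 (t(M, b) = M*M + 2 = M**2 + 2 = 2 + M**2)
(239532 - 279209)*(t(-385, -595) - 333033) = (239532 - 279209)*((2 + (-385)**2) - 333033) = -39677*((2 + 148225) - 333033) = -39677*(148227 - 333033) = -39677*(-184806) = 7332547662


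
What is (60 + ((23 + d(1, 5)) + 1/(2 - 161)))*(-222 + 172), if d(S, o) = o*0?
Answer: -659800/159 ≈ -4149.7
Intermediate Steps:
d(S, o) = 0
(60 + ((23 + d(1, 5)) + 1/(2 - 161)))*(-222 + 172) = (60 + ((23 + 0) + 1/(2 - 161)))*(-222 + 172) = (60 + (23 + 1/(-159)))*(-50) = (60 + (23 - 1/159))*(-50) = (60 + 3656/159)*(-50) = (13196/159)*(-50) = -659800/159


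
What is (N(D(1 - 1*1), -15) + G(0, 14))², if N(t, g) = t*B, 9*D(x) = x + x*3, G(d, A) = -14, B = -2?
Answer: 196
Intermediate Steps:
D(x) = 4*x/9 (D(x) = (x + x*3)/9 = (x + 3*x)/9 = (4*x)/9 = 4*x/9)
N(t, g) = -2*t (N(t, g) = t*(-2) = -2*t)
(N(D(1 - 1*1), -15) + G(0, 14))² = (-8*(1 - 1*1)/9 - 14)² = (-8*(1 - 1)/9 - 14)² = (-8*0/9 - 14)² = (-2*0 - 14)² = (0 - 14)² = (-14)² = 196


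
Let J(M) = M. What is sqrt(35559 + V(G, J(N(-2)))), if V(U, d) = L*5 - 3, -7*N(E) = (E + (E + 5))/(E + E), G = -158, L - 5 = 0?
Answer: sqrt(35581) ≈ 188.63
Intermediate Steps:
L = 5 (L = 5 + 0 = 5)
N(E) = -(5 + 2*E)/(14*E) (N(E) = -(E + (E + 5))/(7*(E + E)) = -(E + (5 + E))/(7*(2*E)) = -(5 + 2*E)*1/(2*E)/7 = -(5 + 2*E)/(14*E))
V(U, d) = 22 (V(U, d) = 5*5 - 3 = 25 - 3 = 22)
sqrt(35559 + V(G, J(N(-2)))) = sqrt(35559 + 22) = sqrt(35581)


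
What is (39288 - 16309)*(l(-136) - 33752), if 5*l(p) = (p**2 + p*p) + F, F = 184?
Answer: -3023668736/5 ≈ -6.0473e+8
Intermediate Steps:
l(p) = 184/5 + 2*p**2/5 (l(p) = ((p**2 + p*p) + 184)/5 = ((p**2 + p**2) + 184)/5 = (2*p**2 + 184)/5 = (184 + 2*p**2)/5 = 184/5 + 2*p**2/5)
(39288 - 16309)*(l(-136) - 33752) = (39288 - 16309)*((184/5 + (2/5)*(-136)**2) - 33752) = 22979*((184/5 + (2/5)*18496) - 33752) = 22979*((184/5 + 36992/5) - 33752) = 22979*(37176/5 - 33752) = 22979*(-131584/5) = -3023668736/5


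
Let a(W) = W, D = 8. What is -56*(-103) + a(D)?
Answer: 5776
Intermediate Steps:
-56*(-103) + a(D) = -56*(-103) + 8 = 5768 + 8 = 5776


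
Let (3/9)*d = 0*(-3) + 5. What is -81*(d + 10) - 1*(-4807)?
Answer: 2782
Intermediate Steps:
d = 15 (d = 3*(0*(-3) + 5) = 3*(0 + 5) = 3*5 = 15)
-81*(d + 10) - 1*(-4807) = -81*(15 + 10) - 1*(-4807) = -81*25 + 4807 = -2025 + 4807 = 2782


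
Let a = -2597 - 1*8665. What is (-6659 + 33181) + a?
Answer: 15260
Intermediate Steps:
a = -11262 (a = -2597 - 8665 = -11262)
(-6659 + 33181) + a = (-6659 + 33181) - 11262 = 26522 - 11262 = 15260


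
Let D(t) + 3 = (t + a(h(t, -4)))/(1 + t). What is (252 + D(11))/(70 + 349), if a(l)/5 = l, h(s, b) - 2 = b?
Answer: 2989/5028 ≈ 0.59447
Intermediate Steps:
h(s, b) = 2 + b
a(l) = 5*l
D(t) = -3 + (-10 + t)/(1 + t) (D(t) = -3 + (t + 5*(2 - 4))/(1 + t) = -3 + (t + 5*(-2))/(1 + t) = -3 + (t - 10)/(1 + t) = -3 + (-10 + t)/(1 + t))
(252 + D(11))/(70 + 349) = (252 + (-13 - 2*11)/(1 + 11))/(70 + 349) = (252 + (-13 - 22)/12)/419 = (252 + (1/12)*(-35))*(1/419) = (252 - 35/12)*(1/419) = (2989/12)*(1/419) = 2989/5028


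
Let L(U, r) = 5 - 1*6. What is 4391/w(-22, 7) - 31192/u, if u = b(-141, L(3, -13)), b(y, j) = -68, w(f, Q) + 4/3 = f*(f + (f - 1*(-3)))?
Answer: 21294137/45934 ≈ 463.58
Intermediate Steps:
L(U, r) = -1 (L(U, r) = 5 - 6 = -1)
w(f, Q) = -4/3 + f*(3 + 2*f) (w(f, Q) = -4/3 + f*(f + (f - 1*(-3))) = -4/3 + f*(f + (f + 3)) = -4/3 + f*(f + (3 + f)) = -4/3 + f*(3 + 2*f))
u = -68
4391/w(-22, 7) - 31192/u = 4391/(-4/3 + 2*(-22)² + 3*(-22)) - 31192/(-68) = 4391/(-4/3 + 2*484 - 66) - 31192*(-1/68) = 4391/(-4/3 + 968 - 66) + 7798/17 = 4391/(2702/3) + 7798/17 = 4391*(3/2702) + 7798/17 = 13173/2702 + 7798/17 = 21294137/45934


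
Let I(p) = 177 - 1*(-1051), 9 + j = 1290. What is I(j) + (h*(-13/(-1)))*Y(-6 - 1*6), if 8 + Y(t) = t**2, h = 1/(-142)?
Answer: 86304/71 ≈ 1215.5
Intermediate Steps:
j = 1281 (j = -9 + 1290 = 1281)
I(p) = 1228 (I(p) = 177 + 1051 = 1228)
h = -1/142 ≈ -0.0070423
Y(t) = -8 + t**2
I(j) + (h*(-13/(-1)))*Y(-6 - 1*6) = 1228 + (-(-13)/(142*(-1)))*(-8 + (-6 - 1*6)**2) = 1228 + (-(-13)*(-1)/142)*(-8 + (-6 - 6)**2) = 1228 + (-1/142*13)*(-8 + (-12)**2) = 1228 - 13*(-8 + 144)/142 = 1228 - 13/142*136 = 1228 - 884/71 = 86304/71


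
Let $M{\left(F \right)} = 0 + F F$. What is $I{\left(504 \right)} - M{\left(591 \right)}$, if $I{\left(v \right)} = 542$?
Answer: $-348739$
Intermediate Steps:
$M{\left(F \right)} = F^{2}$ ($M{\left(F \right)} = 0 + F^{2} = F^{2}$)
$I{\left(504 \right)} - M{\left(591 \right)} = 542 - 591^{2} = 542 - 349281 = -348739$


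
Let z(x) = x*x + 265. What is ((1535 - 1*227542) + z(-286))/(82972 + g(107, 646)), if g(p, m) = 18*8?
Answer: -6543/3778 ≈ -1.7319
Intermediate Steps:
g(p, m) = 144
z(x) = 265 + x**2 (z(x) = x**2 + 265 = 265 + x**2)
((1535 - 1*227542) + z(-286))/(82972 + g(107, 646)) = ((1535 - 1*227542) + (265 + (-286)**2))/(82972 + 144) = ((1535 - 227542) + (265 + 81796))/83116 = (-226007 + 82061)*(1/83116) = -143946*1/83116 = -6543/3778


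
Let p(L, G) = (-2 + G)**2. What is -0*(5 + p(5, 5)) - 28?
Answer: -28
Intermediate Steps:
-0*(5 + p(5, 5)) - 28 = -0*(5 + (-2 + 5)**2) - 28 = -0*(5 + 3**2) - 28 = -0*(5 + 9) - 28 = -0*14 - 28 = -43*0 - 28 = 0 - 28 = -28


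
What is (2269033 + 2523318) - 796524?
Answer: 3995827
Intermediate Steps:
(2269033 + 2523318) - 796524 = 4792351 - 796524 = 3995827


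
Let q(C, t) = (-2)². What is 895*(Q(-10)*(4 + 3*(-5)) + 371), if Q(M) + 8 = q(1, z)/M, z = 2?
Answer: 414743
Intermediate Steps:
q(C, t) = 4
Q(M) = -8 + 4/M
895*(Q(-10)*(4 + 3*(-5)) + 371) = 895*((-8 + 4/(-10))*(4 + 3*(-5)) + 371) = 895*((-8 + 4*(-⅒))*(4 - 15) + 371) = 895*((-8 - ⅖)*(-11) + 371) = 895*(-42/5*(-11) + 371) = 895*(462/5 + 371) = 895*(2317/5) = 414743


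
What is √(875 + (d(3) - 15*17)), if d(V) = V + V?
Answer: √626 ≈ 25.020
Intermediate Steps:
d(V) = 2*V
√(875 + (d(3) - 15*17)) = √(875 + (2*3 - 15*17)) = √(875 + (6 - 255)) = √(875 - 249) = √626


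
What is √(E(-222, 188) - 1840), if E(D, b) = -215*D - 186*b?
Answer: √10922 ≈ 104.51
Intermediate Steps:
√(E(-222, 188) - 1840) = √((-215*(-222) - 186*188) - 1840) = √((47730 - 34968) - 1840) = √(12762 - 1840) = √10922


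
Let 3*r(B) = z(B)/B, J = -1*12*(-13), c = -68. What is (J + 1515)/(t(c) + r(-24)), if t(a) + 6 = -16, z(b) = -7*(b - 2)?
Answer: -60156/883 ≈ -68.127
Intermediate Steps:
z(b) = 14 - 7*b (z(b) = -7*(-2 + b) = 14 - 7*b)
t(a) = -22 (t(a) = -6 - 16 = -22)
J = 156 (J = -12*(-13) = 156)
r(B) = (14 - 7*B)/(3*B) (r(B) = ((14 - 7*B)/B)/3 = (14 - 7*B)/(3*B))
(J + 1515)/(t(c) + r(-24)) = (156 + 1515)/(-22 + (7/3)*(2 - 1*(-24))/(-24)) = 1671/(-22 + (7/3)*(-1/24)*(2 + 24)) = 1671/(-22 + (7/3)*(-1/24)*26) = 1671/(-22 - 91/36) = 1671/(-883/36) = 1671*(-36/883) = -60156/883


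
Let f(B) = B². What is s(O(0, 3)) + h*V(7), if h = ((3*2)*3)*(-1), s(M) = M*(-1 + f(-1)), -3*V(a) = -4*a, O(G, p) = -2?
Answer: -168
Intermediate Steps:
V(a) = 4*a/3 (V(a) = -(-4)*a/3 = 4*a/3)
s(M) = 0 (s(M) = M*(-1 + (-1)²) = M*(-1 + 1) = M*0 = 0)
h = -18 (h = (6*3)*(-1) = 18*(-1) = -18)
s(O(0, 3)) + h*V(7) = 0 - 24*7 = 0 - 18*28/3 = 0 - 168 = -168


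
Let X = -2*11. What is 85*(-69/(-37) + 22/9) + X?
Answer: 114649/333 ≈ 344.29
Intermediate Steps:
X = -22
85*(-69/(-37) + 22/9) + X = 85*(-69/(-37) + 22/9) - 22 = 85*(-69*(-1/37) + 22*(1/9)) - 22 = 85*(69/37 + 22/9) - 22 = 85*(1435/333) - 22 = 121975/333 - 22 = 114649/333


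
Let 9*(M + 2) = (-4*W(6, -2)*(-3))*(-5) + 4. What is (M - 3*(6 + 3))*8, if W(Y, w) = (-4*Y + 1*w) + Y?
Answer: 7544/9 ≈ 838.22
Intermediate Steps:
W(Y, w) = w - 3*Y (W(Y, w) = (-4*Y + w) + Y = (w - 4*Y) + Y = w - 3*Y)
M = 1186/9 (M = -2 + ((-4*(-2 - 3*6)*(-3))*(-5) + 4)/9 = -2 + ((-4*(-2 - 18)*(-3))*(-5) + 4)/9 = -2 + ((-4*(-20)*(-3))*(-5) + 4)/9 = -2 + ((80*(-3))*(-5) + 4)/9 = -2 + (-240*(-5) + 4)/9 = -2 + (1200 + 4)/9 = -2 + (⅑)*1204 = -2 + 1204/9 = 1186/9 ≈ 131.78)
(M - 3*(6 + 3))*8 = (1186/9 - 3*(6 + 3))*8 = (1186/9 - 3*9)*8 = (1186/9 - 27)*8 = (943/9)*8 = 7544/9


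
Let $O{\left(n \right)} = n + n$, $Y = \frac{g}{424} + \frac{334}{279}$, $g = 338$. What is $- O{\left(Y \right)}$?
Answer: $- \frac{117959}{29574} \approx -3.9886$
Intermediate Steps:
$Y = \frac{117959}{59148}$ ($Y = \frac{338}{424} + \frac{334}{279} = 338 \cdot \frac{1}{424} + 334 \cdot \frac{1}{279} = \frac{169}{212} + \frac{334}{279} = \frac{117959}{59148} \approx 1.9943$)
$O{\left(n \right)} = 2 n$
$- O{\left(Y \right)} = - \frac{2 \cdot 117959}{59148} = \left(-1\right) \frac{117959}{29574} = - \frac{117959}{29574}$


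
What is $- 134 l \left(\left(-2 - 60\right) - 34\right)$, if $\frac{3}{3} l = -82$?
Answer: $-1054848$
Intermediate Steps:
$l = -82$
$- 134 l \left(\left(-2 - 60\right) - 34\right) = \left(-134\right) \left(-82\right) \left(\left(-2 - 60\right) - 34\right) = 10988 \left(-62 - 34\right) = 10988 \left(-96\right) = -1054848$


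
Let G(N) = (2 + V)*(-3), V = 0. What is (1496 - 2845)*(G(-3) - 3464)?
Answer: 4681030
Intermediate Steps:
G(N) = -6 (G(N) = (2 + 0)*(-3) = 2*(-3) = -6)
(1496 - 2845)*(G(-3) - 3464) = (1496 - 2845)*(-6 - 3464) = -1349*(-3470) = 4681030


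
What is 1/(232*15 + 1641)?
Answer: 1/5121 ≈ 0.00019527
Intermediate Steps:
1/(232*15 + 1641) = 1/(3480 + 1641) = 1/5121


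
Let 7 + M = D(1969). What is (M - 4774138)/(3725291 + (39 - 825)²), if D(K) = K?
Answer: -4772176/4343087 ≈ -1.0988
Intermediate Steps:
M = 1962 (M = -7 + 1969 = 1962)
(M - 4774138)/(3725291 + (39 - 825)²) = (1962 - 4774138)/(3725291 + (39 - 825)²) = -4772176/(3725291 + (-786)²) = -4772176/(3725291 + 617796) = -4772176/4343087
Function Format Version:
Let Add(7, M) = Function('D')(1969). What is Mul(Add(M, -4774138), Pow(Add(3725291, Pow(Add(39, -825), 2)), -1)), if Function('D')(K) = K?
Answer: Rational(-4772176, 4343087) ≈ -1.0988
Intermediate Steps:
M = 1962 (M = Add(-7, 1969) = 1962)
Mul(Add(M, -4774138), Pow(Add(3725291, Pow(Add(39, -825), 2)), -1)) = Mul(Add(1962, -4774138), Pow(Add(3725291, Pow(Add(39, -825), 2)), -1)) = Mul(-4772176, Pow(Add(3725291, Pow(-786, 2)), -1)) = Mul(-4772176, Pow(Add(3725291, 617796), -1)) = Mul(-4772176, Pow(4343087, -1)) = Mul(-4772176, Rational(1, 4343087)) = Rational(-4772176, 4343087)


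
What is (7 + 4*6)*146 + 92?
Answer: 4618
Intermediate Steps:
(7 + 4*6)*146 + 92 = (7 + 24)*146 + 92 = 31*146 + 92 = 4526 + 92 = 4618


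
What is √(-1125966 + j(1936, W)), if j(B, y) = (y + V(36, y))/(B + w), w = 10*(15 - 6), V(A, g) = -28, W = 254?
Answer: I*√1155431289785/1013 ≈ 1061.1*I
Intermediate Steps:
w = 90 (w = 10*9 = 90)
j(B, y) = (-28 + y)/(90 + B) (j(B, y) = (y - 28)/(B + 90) = (-28 + y)/(90 + B))
√(-1125966 + j(1936, W)) = √(-1125966 + (-28 + 254)/(90 + 1936)) = √(-1125966 + 226/2026) = √(-1125966 + (1/2026)*226) = √(-1125966 + 113/1013) = √(-1140603445/1013) = I*√1155431289785/1013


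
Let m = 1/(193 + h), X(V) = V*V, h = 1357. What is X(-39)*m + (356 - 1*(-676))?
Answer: 1601121/1550 ≈ 1033.0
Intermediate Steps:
X(V) = V²
m = 1/1550 (m = 1/(193 + 1357) = 1/1550 ≈ 0.00064516)
X(-39)*m + (356 - 1*(-676)) = (-39)²*(1/1550) + (356 - 1*(-676)) = 1521*(1/1550) + (356 + 676) = 1521/1550 + 1032 = 1601121/1550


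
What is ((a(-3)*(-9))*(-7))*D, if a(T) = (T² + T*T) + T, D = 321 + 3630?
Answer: 3733695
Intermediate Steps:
D = 3951
a(T) = T + 2*T² (a(T) = (T² + T²) + T = 2*T² + T = T + 2*T²)
((a(-3)*(-9))*(-7))*D = ((-3*(1 + 2*(-3))*(-9))*(-7))*3951 = ((-3*(1 - 6)*(-9))*(-7))*3951 = ((-3*(-5)*(-9))*(-7))*3951 = ((15*(-9))*(-7))*3951 = -135*(-7)*3951 = 945*3951 = 3733695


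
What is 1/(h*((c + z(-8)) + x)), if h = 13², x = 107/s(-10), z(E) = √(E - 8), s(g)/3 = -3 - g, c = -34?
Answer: -12747/63460345 - 1764*I/63460345 ≈ -0.00020087 - 2.7797e-5*I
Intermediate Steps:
s(g) = -9 - 3*g (s(g) = 3*(-3 - g) = -9 - 3*g)
z(E) = √(-8 + E)
x = 107/21 (x = 107/(-9 - 3*(-10)) = 107/(-9 + 30) = 107/21 ≈ 5.0952)
h = 169
1/(h*((c + z(-8)) + x)) = 1/(169*((-34 + √(-8 - 8)) + 107/21)) = 1/(169*((-34 + √(-16)) + 107/21)) = 1/(169*((-34 + 4*I) + 107/21)) = 1/(169*(-607/21 + 4*I)) = 1/(-102583/21 + 676*I) = 441*(-102583/21 - 676*I)/10724798305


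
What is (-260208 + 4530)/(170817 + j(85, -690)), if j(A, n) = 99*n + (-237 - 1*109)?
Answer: -255678/102161 ≈ -2.5027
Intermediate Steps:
j(A, n) = -346 + 99*n (j(A, n) = 99*n + (-237 - 109) = 99*n - 346 = -346 + 99*n)
(-260208 + 4530)/(170817 + j(85, -690)) = (-260208 + 4530)/(170817 + (-346 + 99*(-690))) = -255678/(170817 + (-346 - 68310)) = -255678/(170817 - 68656) = -255678/102161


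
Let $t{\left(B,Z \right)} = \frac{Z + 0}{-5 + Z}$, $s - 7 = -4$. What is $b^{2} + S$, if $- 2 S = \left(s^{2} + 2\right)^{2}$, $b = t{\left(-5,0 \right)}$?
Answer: $- \frac{121}{2} \approx -60.5$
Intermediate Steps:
$s = 3$ ($s = 7 - 4 = 3$)
$t{\left(B,Z \right)} = \frac{Z}{-5 + Z}$
$b = 0$ ($b = \frac{0}{-5 + 0} = \frac{0}{-5} = 0 \left(- \frac{1}{5}\right) = 0$)
$S = - \frac{121}{2}$ ($S = - \frac{\left(3^{2} + 2\right)^{2}}{2} = - \frac{\left(9 + 2\right)^{2}}{2} = - \frac{11^{2}}{2} = \left(- \frac{1}{2}\right) 121 = - \frac{121}{2} \approx -60.5$)
$b^{2} + S = 0^{2} - \frac{121}{2} = 0 - \frac{121}{2} = - \frac{121}{2}$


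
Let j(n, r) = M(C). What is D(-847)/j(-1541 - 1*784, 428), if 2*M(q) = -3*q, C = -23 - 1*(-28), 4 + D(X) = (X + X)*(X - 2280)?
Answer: -10594268/15 ≈ -7.0628e+5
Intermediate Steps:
D(X) = -4 + 2*X*(-2280 + X) (D(X) = -4 + (X + X)*(X - 2280) = -4 + (2*X)*(-2280 + X) = -4 + 2*X*(-2280 + X))
C = 5 (C = -23 + 28 = 5)
M(q) = -3*q/2 (M(q) = (-3*q)/2 = -3*q/2)
j(n, r) = -15/2 (j(n, r) = -3/2*5 = -15/2)
D(-847)/j(-1541 - 1*784, 428) = (-4 - 4560*(-847) + 2*(-847)²)/(-15/2) = (-4 + 3862320 + 2*717409)*(-2/15) = (-4 + 3862320 + 1434818)*(-2/15) = 5297134*(-2/15) = -10594268/15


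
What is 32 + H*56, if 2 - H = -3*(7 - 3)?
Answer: 816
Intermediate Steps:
H = 14 (H = 2 - (-3)*(7 - 3) = 2 - (-3)*4 = 2 - 1*(-12) = 2 + 12 = 14)
32 + H*56 = 32 + 14*56 = 32 + 784 = 816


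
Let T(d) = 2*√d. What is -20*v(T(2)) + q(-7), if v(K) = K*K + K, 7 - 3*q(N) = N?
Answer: -466/3 - 40*√2 ≈ -211.90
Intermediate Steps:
q(N) = 7/3 - N/3
v(K) = K + K² (v(K) = K² + K = K + K²)
-20*v(T(2)) + q(-7) = -20*2*√2*(1 + 2*√2) + (7/3 - ⅓*(-7)) = -40*√2*(1 + 2*√2) + (7/3 + 7/3) = -40*√2*(1 + 2*√2) + 14/3 = 14/3 - 40*√2*(1 + 2*√2)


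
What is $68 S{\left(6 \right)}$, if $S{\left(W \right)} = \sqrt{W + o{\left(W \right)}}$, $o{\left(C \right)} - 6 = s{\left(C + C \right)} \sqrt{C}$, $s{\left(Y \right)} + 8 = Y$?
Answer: $136 \sqrt{3 + \sqrt{6}} \approx 317.48$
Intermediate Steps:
$s{\left(Y \right)} = -8 + Y$
$o{\left(C \right)} = 6 + \sqrt{C} \left(-8 + 2 C\right)$ ($o{\left(C \right)} = 6 + \left(-8 + \left(C + C\right)\right) \sqrt{C} = 6 + \left(-8 + 2 C\right) \sqrt{C} = 6 + \sqrt{C} \left(-8 + 2 C\right)$)
$S{\left(W \right)} = \sqrt{6 + W + 2 \sqrt{W} \left(-4 + W\right)}$ ($S{\left(W \right)} = \sqrt{W + \left(6 + 2 \sqrt{W} \left(-4 + W\right)\right)} = \sqrt{6 + W + 2 \sqrt{W} \left(-4 + W\right)}$)
$68 S{\left(6 \right)} = 68 \sqrt{6 + 6 + 2 \sqrt{6} \left(-4 + 6\right)} = 68 \sqrt{6 + 6 + 2 \sqrt{6} \cdot 2} = 68 \sqrt{6 + 6 + 4 \sqrt{6}} = 68 \sqrt{12 + 4 \sqrt{6}}$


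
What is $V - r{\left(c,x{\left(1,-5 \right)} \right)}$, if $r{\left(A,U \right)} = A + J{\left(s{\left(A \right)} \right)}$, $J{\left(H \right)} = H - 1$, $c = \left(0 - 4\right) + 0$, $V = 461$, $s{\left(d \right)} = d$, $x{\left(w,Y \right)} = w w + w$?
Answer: $470$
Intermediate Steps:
$x{\left(w,Y \right)} = w + w^{2}$ ($x{\left(w,Y \right)} = w^{2} + w = w + w^{2}$)
$c = -4$ ($c = -4 + 0 = -4$)
$J{\left(H \right)} = -1 + H$
$r{\left(A,U \right)} = -1 + 2 A$ ($r{\left(A,U \right)} = A + \left(-1 + A\right) = -1 + 2 A$)
$V - r{\left(c,x{\left(1,-5 \right)} \right)} = 461 - \left(-1 + 2 \left(-4\right)\right) = 461 - \left(-1 - 8\right) = 461 - -9 = 461 + 9 = 470$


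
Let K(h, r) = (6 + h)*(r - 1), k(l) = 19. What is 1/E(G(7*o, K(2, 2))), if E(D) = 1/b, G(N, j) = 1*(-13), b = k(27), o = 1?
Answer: 19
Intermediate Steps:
b = 19
K(h, r) = (-1 + r)*(6 + h) (K(h, r) = (6 + h)*(-1 + r) = (-1 + r)*(6 + h))
G(N, j) = -13
E(D) = 1/19
1/E(G(7*o, K(2, 2))) = 1/(1/19) = 19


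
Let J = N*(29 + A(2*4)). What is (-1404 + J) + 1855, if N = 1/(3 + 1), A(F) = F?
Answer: 1841/4 ≈ 460.25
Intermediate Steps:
N = 1/4 ≈ 0.25000
J = 37/4 (J = (29 + 2*4)/4 = (29 + 8)/4 = (1/4)*37 = 37/4 ≈ 9.2500)
(-1404 + J) + 1855 = (-1404 + 37/4) + 1855 = -5579/4 + 1855 = 1841/4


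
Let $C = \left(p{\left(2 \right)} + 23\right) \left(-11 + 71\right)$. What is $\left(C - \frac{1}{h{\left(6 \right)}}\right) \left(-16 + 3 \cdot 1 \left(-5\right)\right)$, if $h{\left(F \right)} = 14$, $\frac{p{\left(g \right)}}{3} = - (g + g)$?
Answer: $- \frac{286409}{14} \approx -20458.0$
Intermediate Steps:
$p{\left(g \right)} = - 6 g$ ($p{\left(g \right)} = 3 \left(- (g + g)\right) = 3 \left(- 2 g\right) = - 6 g$)
$C = 660$ ($C = \left(\left(-6\right) 2 + 23\right) \left(-11 + 71\right) = \left(-12 + 23\right) 60 = 11 \cdot 60 = 660$)
$\left(C - \frac{1}{h{\left(6 \right)}}\right) \left(-16 + 3 \cdot 1 \left(-5\right)\right) = \left(660 - \frac{1}{14}\right) \left(-16 + 3 \cdot 1 \left(-5\right)\right) = \left(660 - \frac{1}{14}\right) \left(-16 + 3 \left(-5\right)\right) = \left(660 - \frac{1}{14}\right) \left(-16 - 15\right) = \frac{9239}{14} \left(-31\right) = - \frac{286409}{14}$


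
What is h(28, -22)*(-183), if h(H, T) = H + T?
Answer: -1098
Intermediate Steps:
h(28, -22)*(-183) = (28 - 22)*(-183) = 6*(-183) = -1098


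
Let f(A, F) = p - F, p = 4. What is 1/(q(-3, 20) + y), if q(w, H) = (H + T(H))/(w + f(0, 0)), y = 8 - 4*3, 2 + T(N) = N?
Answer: 1/34 ≈ 0.029412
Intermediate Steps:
T(N) = -2 + N
f(A, F) = 4 - F
y = -4 (y = 8 - 12 = -4)
q(w, H) = (-2 + 2*H)/(4 + w) (q(w, H) = (H + (-2 + H))/(w + (4 - 1*0)) = (-2 + 2*H)/(w + (4 + 0)) = (-2 + 2*H)/(w + 4) = (-2 + 2*H)/(4 + w))
1/(q(-3, 20) + y) = 1/(2*(-1 + 20)/(4 - 3) - 4) = 1/(2*19/1 - 4) = 1/(2*1*19 - 4) = 1/(38 - 4) = 1/34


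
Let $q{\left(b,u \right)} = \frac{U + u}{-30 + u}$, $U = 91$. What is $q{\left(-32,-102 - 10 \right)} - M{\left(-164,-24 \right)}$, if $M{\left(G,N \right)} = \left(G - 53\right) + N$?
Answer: $\frac{34243}{142} \approx 241.15$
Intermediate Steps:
$M{\left(G,N \right)} = -53 + G + N$ ($M{\left(G,N \right)} = \left(-53 + G\right) + N = -53 + G + N$)
$q{\left(b,u \right)} = \frac{91 + u}{-30 + u}$
$q{\left(-32,-102 - 10 \right)} - M{\left(-164,-24 \right)} = \frac{91 - 112}{-30 - 112} - \left(-53 - 164 - 24\right) = \frac{91 - 112}{-30 - 112} - -241 = \frac{1}{-142} \left(-21\right) + 241 = \left(- \frac{1}{142}\right) \left(-21\right) + 241 = \frac{21}{142} + 241 = \frac{34243}{142}$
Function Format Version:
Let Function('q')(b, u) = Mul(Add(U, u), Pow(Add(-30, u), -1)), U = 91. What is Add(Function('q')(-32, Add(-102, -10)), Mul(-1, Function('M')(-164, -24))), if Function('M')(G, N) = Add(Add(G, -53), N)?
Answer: Rational(34243, 142) ≈ 241.15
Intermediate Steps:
Function('M')(G, N) = Add(-53, G, N) (Function('M')(G, N) = Add(Add(-53, G), N) = Add(-53, G, N))
Function('q')(b, u) = Mul(Pow(Add(-30, u), -1), Add(91, u)) (Function('q')(b, u) = Mul(Add(91, u), Pow(Add(-30, u), -1)) = Mul(Pow(Add(-30, u), -1), Add(91, u)))
Add(Function('q')(-32, Add(-102, -10)), Mul(-1, Function('M')(-164, -24))) = Add(Mul(Pow(Add(-30, Add(-102, -10)), -1), Add(91, Add(-102, -10))), Mul(-1, Add(-53, -164, -24))) = Add(Mul(Pow(Add(-30, -112), -1), Add(91, -112)), Mul(-1, -241)) = Add(Mul(Pow(-142, -1), -21), 241) = Add(Mul(Rational(-1, 142), -21), 241) = Add(Rational(21, 142), 241) = Rational(34243, 142)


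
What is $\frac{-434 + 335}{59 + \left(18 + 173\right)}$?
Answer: $- \frac{99}{250} \approx -0.396$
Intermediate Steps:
$\frac{-434 + 335}{59 + \left(18 + 173\right)} = - \frac{99}{59 + 191} = - \frac{99}{250}$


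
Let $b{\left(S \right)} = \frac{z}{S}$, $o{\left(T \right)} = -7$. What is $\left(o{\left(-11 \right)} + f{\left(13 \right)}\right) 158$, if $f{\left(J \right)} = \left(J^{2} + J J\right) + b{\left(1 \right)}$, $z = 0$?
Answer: $52298$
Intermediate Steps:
$b{\left(S \right)} = 0$ ($b{\left(S \right)} = \frac{0}{S} = 0$)
$f{\left(J \right)} = 2 J^{2}$ ($f{\left(J \right)} = \left(J^{2} + J J\right) + 0 = \left(J^{2} + J^{2}\right) + 0 = 2 J^{2} + 0 = 2 J^{2}$)
$\left(o{\left(-11 \right)} + f{\left(13 \right)}\right) 158 = \left(-7 + 2 \cdot 13^{2}\right) 158 = \left(-7 + 2 \cdot 169\right) 158 = \left(-7 + 338\right) 158 = 331 \cdot 158 = 52298$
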